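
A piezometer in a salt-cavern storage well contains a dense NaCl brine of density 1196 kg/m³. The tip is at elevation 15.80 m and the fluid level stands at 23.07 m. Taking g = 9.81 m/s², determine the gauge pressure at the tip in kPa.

P ≈ 85.3 kPa

Pressure head ψ = h − z = 23.07 − 15.80 = 7.27 m.
P = ρgψ = 1196 × 9.81 × 7.27 = 85297 Pa ≈ 85.3 kPa.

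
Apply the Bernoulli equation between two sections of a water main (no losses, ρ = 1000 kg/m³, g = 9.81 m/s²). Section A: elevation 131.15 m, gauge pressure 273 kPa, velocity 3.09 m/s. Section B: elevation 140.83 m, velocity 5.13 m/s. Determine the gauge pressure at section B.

P₂ ≈ 170 kPa

Pressure head at A: ψ₁ = P₁/(ρg) = 273×1000 / (1000 × 9.81) = 27.83 m.
Velocity heads: v₁²/2g = 3.09²/19.62 = 0.487 m; v₂²/2g = 5.13²/19.62 = 1.341 m.
Total head H = z₁ + ψ₁ + v₁²/2g = 131.15 + 27.83 + 0.487 = 159.47 m.
ψ₂ = H − z₂ − v₂²/2g = 159.47 − 140.83 − 1.341 = 17.30 m.
P₂ = ρgψ₂ = 1000 × 9.81 × 17.30 ≈ 170 kPa.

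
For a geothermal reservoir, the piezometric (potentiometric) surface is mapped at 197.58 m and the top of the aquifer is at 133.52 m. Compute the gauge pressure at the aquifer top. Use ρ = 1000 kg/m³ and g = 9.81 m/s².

Pressure head at the aquifer top: ψ = h − z = 197.58 − 133.52 = 64.06 m.
P = ρgψ = 1000 × 9.81 × 64.06 = 628429 Pa ≈ 628 kPa.

P ≈ 628 kPa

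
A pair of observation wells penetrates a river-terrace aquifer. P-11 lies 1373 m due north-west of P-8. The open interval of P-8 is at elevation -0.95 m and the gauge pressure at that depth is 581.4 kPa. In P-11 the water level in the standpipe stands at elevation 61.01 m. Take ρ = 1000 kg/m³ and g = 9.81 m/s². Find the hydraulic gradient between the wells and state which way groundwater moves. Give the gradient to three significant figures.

i ≈ 0.00196; groundwater flows toward the south-east

Pressure head at P-8: ψ = P/(ρg) = 581.4×1000 / (1000 × 9.81) = 59.27 m.
Total head at P-8: h = z + ψ = -0.95 + 59.27 = 58.32 m.
Total head at P-11: h = 61.01 m (water level in the piezometer is the total head).
Head difference: h(P-8) − h(P-11) = 58.32 − 61.01 = -2.69 m.
Hydraulic gradient: i = |Δh| / L = 2.69 / 1373 = 0.00196.
Flow is from higher to lower head: from P-11 toward P-8, i.e. toward the south-east.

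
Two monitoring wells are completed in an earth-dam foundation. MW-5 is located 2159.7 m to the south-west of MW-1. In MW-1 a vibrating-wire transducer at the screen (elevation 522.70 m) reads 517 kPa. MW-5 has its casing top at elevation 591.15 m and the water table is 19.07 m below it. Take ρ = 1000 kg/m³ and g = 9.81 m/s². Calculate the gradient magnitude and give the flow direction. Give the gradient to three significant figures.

i ≈ 0.00154; groundwater flows toward the south-west

Pressure head at MW-1: ψ = P/(ρg) = 517×1000 / (1000 × 9.81) = 52.70 m.
Total head at MW-1: h = z + ψ = 522.70 + 52.70 = 575.40 m.
Total head at MW-5: h = 591.15 − 19.07 = 572.08 m.
Head difference: h(MW-1) − h(MW-5) = 575.40 − 572.08 = 3.32 m.
Hydraulic gradient: i = |Δh| / L = 3.32 / 2159.7 = 0.00154.
Flow is from higher to lower head: from MW-1 toward MW-5, i.e. toward the south-west.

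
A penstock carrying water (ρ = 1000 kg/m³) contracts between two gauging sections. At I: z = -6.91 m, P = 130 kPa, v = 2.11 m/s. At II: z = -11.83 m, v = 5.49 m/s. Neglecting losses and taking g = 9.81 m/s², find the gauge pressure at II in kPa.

Pressure head at I: ψ₁ = P₁/(ρg) = 130×1000 / (1000 × 9.81) = 13.25 m.
Velocity heads: v₁²/2g = 2.11²/19.62 = 0.227 m; v₂²/2g = 5.49²/19.62 = 1.536 m.
Total head H = z₁ + ψ₁ + v₁²/2g = -6.91 + 13.25 + 0.227 = 6.57 m.
ψ₂ = H − z₂ − v₂²/2g = 6.57 − (-11.83) − 1.536 = 16.86 m.
P₂ = ρgψ₂ = 1000 × 9.81 × 16.86 ≈ 165 kPa.

P₂ ≈ 165 kPa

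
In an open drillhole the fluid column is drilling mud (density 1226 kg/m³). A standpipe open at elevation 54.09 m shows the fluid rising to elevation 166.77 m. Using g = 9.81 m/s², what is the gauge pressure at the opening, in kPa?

P ≈ 1360 kPa

Pressure head ψ = h − z = 166.77 − 54.09 = 112.68 m.
P = ρgψ = 1226 × 9.81 × 112.68 = 1355209 Pa ≈ 1360 kPa.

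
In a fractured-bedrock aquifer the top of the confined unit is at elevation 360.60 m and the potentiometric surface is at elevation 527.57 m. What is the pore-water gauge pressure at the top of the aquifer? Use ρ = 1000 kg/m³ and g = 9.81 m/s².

Pressure head at the aquifer top: ψ = h − z = 527.57 − 360.60 = 166.97 m.
P = ρgψ = 1000 × 9.81 × 166.97 = 1637976 Pa ≈ 1640 kPa.

P ≈ 1640 kPa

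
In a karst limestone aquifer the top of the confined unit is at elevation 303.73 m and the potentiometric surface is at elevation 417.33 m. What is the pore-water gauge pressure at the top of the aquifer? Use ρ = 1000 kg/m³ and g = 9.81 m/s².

Pressure head at the aquifer top: ψ = h − z = 417.33 − 303.73 = 113.60 m.
P = ρgψ = 1000 × 9.81 × 113.60 = 1114416 Pa ≈ 1110 kPa.

P ≈ 1110 kPa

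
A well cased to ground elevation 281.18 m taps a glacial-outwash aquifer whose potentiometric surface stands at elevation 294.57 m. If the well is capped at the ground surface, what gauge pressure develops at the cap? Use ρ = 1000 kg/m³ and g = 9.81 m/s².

Head above the cap: Δh = 294.57 − 281.18 = 13.39 m.
P = ρgΔh = 1000 × 9.81 × 13.39 = 131356 Pa ≈ 131 kPa.

P ≈ 131 kPa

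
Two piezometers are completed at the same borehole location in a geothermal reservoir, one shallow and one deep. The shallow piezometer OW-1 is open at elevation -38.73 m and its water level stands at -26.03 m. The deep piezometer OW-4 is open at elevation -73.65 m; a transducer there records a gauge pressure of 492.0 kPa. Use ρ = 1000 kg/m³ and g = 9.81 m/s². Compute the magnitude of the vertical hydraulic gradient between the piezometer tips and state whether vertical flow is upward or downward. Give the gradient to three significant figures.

Total head at OW-1: h = -26.03 m (water level in the standpipe).
Pressure head at OW-4: ψ = P/(ρg) = 492.0×1000 / (1000 × 9.81) = 50.15 m.
Total head at OW-4: h = z + ψ = -73.65 + 50.15 = -23.50 m.
Δh = h(OW-1) − h(OW-4) = -26.03 − (-23.50) = -2.53 m.
Vertical separation Δz = -38.73 − (-73.65) = 34.92 m.
|i_v| = |Δh| / Δz = 2.53 / 34.92 = 0.0725.
Head is higher in the deep piezometer, so vertical flow is upward (discharge condition).

|i_v| ≈ 0.0725; vertical flow is upward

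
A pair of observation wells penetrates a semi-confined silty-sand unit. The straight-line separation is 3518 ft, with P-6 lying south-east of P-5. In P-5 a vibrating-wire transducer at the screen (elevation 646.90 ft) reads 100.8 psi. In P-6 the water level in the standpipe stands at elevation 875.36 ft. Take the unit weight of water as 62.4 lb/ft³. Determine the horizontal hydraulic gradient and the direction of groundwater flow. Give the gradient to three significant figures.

i ≈ 0.00118; groundwater flows toward the south-east

Pressure head at P-5: ψ = 144·P/γ = 144 × 100.8 / 62.4 = 232.62 ft.
Total head at P-5: h = z + ψ = 646.90 + 232.62 = 879.52 ft.
Total head at P-6: h = 875.36 ft (water level in the piezometer is the total head).
Head difference: h(P-5) − h(P-6) = 879.52 − 875.36 = 4.16 ft.
Hydraulic gradient: i = |Δh| / L = 4.16 / 3518 = 0.00118.
Flow is from higher to lower head: from P-5 toward P-6, i.e. toward the south-east.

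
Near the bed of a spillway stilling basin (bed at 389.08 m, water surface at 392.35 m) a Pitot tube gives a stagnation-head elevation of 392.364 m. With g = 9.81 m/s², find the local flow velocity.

v ≈ 0.524 m/s

Near the bed, under hydrostatic conditions, the piezometric head (z + ψ) equals the free-surface elevation, 392.35 m.
Velocity head = total − piezometric = 392.364 − 392.35 = 0.014 m.
v = √(2g·h_v) = √(2 × 9.81 × 0.014) = 0.524 m/s.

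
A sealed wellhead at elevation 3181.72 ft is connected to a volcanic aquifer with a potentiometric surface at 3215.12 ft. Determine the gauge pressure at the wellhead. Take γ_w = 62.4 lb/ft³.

Head above the cap: Δh = 3215.12 − 3181.72 = 33.40 ft.
P = γΔh/144 = 62.4 × 33.40 / 144 = 14.5 psi.

P ≈ 14.5 psi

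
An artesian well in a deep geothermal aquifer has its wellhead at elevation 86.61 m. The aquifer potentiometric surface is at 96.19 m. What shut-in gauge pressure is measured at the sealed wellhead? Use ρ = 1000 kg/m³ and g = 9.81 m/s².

P ≈ 94.0 kPa

Head above the cap: Δh = 96.19 − 86.61 = 9.58 m.
P = ρgΔh = 1000 × 9.81 × 9.58 = 93980 Pa ≈ 94.0 kPa.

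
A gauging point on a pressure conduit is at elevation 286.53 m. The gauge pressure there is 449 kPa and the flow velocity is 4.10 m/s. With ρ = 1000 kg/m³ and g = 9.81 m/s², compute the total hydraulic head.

h ≈ 333.16 m

Pressure head ψ = P/(ρg) = 449×1000 / (1000 × 9.81) = 45.77 m.
Velocity head = v²/(2g) = 4.10² / (2 × 9.81) = 0.857 m.
h = z + ψ + v²/(2g) = 286.53 + 45.77 + 0.857 = 333.16 m.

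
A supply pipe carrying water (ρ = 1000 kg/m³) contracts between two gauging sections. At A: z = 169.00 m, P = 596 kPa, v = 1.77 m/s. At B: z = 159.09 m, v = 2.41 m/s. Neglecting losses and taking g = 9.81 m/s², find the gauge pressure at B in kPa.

P₂ ≈ 692 kPa

Pressure head at A: ψ₁ = P₁/(ρg) = 596×1000 / (1000 × 9.81) = 60.75 m.
Velocity heads: v₁²/2g = 1.77²/19.62 = 0.160 m; v₂²/2g = 2.41²/19.62 = 0.296 m.
Total head H = z₁ + ψ₁ + v₁²/2g = 169.00 + 60.75 + 0.160 = 229.91 m.
ψ₂ = H − z₂ − v₂²/2g = 229.91 − 159.09 − 0.296 = 70.52 m.
P₂ = ρgψ₂ = 1000 × 9.81 × 70.52 ≈ 692 kPa.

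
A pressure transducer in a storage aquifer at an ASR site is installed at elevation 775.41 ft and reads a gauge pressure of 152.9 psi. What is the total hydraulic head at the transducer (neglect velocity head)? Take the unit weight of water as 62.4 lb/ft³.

h ≈ 1128.26 ft

ψ = 144·P/γ = 144 × 152.9 / 62.4 = 352.85 ft.
h = z + ψ = 775.41 + 352.85 = 1128.26 ft.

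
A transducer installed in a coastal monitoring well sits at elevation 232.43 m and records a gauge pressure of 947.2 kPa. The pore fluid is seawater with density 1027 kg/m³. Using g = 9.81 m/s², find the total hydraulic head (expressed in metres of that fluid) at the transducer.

ψ = P/(ρg) = 947.2×1000 / (1027 × 9.81) = 94.02 m.
h = z + ψ = 232.43 + 94.02 = 326.45 m.

h ≈ 326.45 m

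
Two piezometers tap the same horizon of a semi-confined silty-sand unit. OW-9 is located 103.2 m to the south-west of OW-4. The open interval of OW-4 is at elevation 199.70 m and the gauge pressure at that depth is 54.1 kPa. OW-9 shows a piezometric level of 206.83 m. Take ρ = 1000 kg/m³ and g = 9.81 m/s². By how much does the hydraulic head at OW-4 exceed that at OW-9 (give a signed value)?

Δh ≈ -1.62 m

Pressure head at OW-4: ψ = P/(ρg) = 54.1×1000 / (1000 × 9.81) = 5.51 m.
Total head at OW-4: h = z + ψ = 199.70 + 5.51 = 205.21 m.
Total head at OW-9: h = 206.83 m (water level in the piezometer is the total head).
Head difference: h(OW-4) − h(OW-9) = 205.21 − 206.83 = -1.62 m.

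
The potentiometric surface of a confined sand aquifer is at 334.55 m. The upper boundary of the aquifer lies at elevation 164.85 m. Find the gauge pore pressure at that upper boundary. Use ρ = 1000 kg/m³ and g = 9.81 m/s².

P ≈ 1660 kPa

Pressure head at the aquifer top: ψ = h − z = 334.55 − 164.85 = 169.70 m.
P = ρgψ = 1000 × 9.81 × 169.70 = 1664757 Pa ≈ 1660 kPa.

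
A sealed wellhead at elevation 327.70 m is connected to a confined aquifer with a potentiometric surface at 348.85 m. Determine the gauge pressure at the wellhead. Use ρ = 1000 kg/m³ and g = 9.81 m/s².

P ≈ 207 kPa

Head above the cap: Δh = 348.85 − 327.70 = 21.15 m.
P = ρgΔh = 1000 × 9.81 × 21.15 = 207482 Pa ≈ 207 kPa.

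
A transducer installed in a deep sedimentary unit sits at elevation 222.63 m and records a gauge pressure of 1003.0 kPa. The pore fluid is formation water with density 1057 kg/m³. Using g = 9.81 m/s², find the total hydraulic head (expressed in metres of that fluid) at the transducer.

ψ = P/(ρg) = 1003.0×1000 / (1057 × 9.81) = 96.73 m.
h = z + ψ = 222.63 + 96.73 = 319.36 m.

h ≈ 319.36 m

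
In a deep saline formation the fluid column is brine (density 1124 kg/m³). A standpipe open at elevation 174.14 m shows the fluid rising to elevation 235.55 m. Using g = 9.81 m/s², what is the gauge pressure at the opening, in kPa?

Pressure head ψ = h − z = 235.55 − 174.14 = 61.41 m.
P = ρgψ = 1124 × 9.81 × 61.41 = 677134 Pa ≈ 677 kPa.

P ≈ 677 kPa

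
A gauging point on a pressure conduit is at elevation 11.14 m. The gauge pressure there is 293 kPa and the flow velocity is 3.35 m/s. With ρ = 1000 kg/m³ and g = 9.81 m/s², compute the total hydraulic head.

h ≈ 41.58 m

Pressure head ψ = P/(ρg) = 293×1000 / (1000 × 9.81) = 29.87 m.
Velocity head = v²/(2g) = 3.35² / (2 × 9.81) = 0.572 m.
h = z + ψ + v²/(2g) = 11.14 + 29.87 + 0.572 = 41.58 m.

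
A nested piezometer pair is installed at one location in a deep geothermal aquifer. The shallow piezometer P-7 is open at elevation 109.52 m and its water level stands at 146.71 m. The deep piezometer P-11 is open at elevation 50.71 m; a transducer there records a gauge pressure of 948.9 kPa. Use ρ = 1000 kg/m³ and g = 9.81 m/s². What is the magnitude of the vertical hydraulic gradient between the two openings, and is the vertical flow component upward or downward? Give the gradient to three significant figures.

|i_v| ≈ 0.0124; vertical flow is upward

Total head at P-7: h = 146.71 m (water level in the standpipe).
Pressure head at P-11: ψ = P/(ρg) = 948.9×1000 / (1000 × 9.81) = 96.73 m.
Total head at P-11: h = z + ψ = 50.71 + 96.73 = 147.44 m.
Δh = h(P-7) − h(P-11) = 146.71 − 147.44 = -0.73 m.
Vertical separation Δz = 109.52 − 50.71 = 58.81 m.
|i_v| = |Δh| / Δz = 0.73 / 58.81 = 0.0124.
Head is higher in the deep piezometer, so vertical flow is upward (discharge condition).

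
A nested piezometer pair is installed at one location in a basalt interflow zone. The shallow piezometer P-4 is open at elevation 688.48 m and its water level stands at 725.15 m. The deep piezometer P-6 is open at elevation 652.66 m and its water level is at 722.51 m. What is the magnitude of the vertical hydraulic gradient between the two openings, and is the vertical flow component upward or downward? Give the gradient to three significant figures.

Total head at P-4: h = 725.15 m (water level in the standpipe).
Total head at P-6: h = 722.51 m.
Δh = h(P-4) − h(P-6) = 725.15 − 722.51 = 2.64 m.
Vertical separation Δz = 688.48 − 652.66 = 35.82 m.
|i_v| = |Δh| / Δz = 2.64 / 35.82 = 0.0737.
Head is higher in the shallow piezometer, so vertical flow is downward (recharge condition).

|i_v| ≈ 0.0737; vertical flow is downward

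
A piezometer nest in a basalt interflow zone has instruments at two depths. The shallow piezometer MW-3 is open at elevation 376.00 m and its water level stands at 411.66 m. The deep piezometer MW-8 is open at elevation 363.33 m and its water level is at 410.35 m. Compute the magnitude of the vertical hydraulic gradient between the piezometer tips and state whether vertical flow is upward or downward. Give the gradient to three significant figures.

|i_v| ≈ 0.103; vertical flow is downward

Total head at MW-3: h = 411.66 m (water level in the standpipe).
Total head at MW-8: h = 410.35 m.
Δh = h(MW-3) − h(MW-8) = 411.66 − 410.35 = 1.31 m.
Vertical separation Δz = 376.00 − 363.33 = 12.67 m.
|i_v| = |Δh| / Δz = 1.31 / 12.67 = 0.103.
Head is higher in the shallow piezometer, so vertical flow is downward (recharge condition).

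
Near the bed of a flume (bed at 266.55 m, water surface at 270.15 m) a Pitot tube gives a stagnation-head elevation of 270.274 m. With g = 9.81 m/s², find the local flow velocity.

v ≈ 1.56 m/s

Near the bed, under hydrostatic conditions, the piezometric head (z + ψ) equals the free-surface elevation, 270.15 m.
Velocity head = total − piezometric = 270.274 − 270.15 = 0.124 m.
v = √(2g·h_v) = √(2 × 9.81 × 0.124) = 1.56 m/s.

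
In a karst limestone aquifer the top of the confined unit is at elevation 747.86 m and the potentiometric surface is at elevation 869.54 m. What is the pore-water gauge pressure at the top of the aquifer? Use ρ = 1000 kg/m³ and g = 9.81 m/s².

Pressure head at the aquifer top: ψ = h − z = 869.54 − 747.86 = 121.68 m.
P = ρgψ = 1000 × 9.81 × 121.68 = 1193681 Pa ≈ 1190 kPa.

P ≈ 1190 kPa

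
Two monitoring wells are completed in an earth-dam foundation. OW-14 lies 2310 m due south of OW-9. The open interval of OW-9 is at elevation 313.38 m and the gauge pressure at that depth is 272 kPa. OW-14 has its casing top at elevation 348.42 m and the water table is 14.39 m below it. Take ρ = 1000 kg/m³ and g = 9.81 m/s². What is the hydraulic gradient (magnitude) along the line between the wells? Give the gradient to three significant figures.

i ≈ 0.00306

Pressure head at OW-9: ψ = P/(ρg) = 272×1000 / (1000 × 9.81) = 27.73 m.
Total head at OW-9: h = z + ψ = 313.38 + 27.73 = 341.11 m.
Total head at OW-14: h = 348.42 − 14.39 = 334.03 m.
Head difference: h(OW-9) − h(OW-14) = 341.11 − 334.03 = 7.08 m.
Hydraulic gradient: i = |Δh| / L = 7.08 / 2310 = 0.00306.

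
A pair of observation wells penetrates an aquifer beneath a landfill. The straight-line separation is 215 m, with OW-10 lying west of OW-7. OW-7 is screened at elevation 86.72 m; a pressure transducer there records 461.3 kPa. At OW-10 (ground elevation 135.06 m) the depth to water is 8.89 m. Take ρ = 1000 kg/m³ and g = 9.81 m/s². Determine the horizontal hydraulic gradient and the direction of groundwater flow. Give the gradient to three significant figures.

Pressure head at OW-7: ψ = P/(ρg) = 461.3×1000 / (1000 × 9.81) = 47.02 m.
Total head at OW-7: h = z + ψ = 86.72 + 47.02 = 133.74 m.
Total head at OW-10: h = 135.06 − 8.89 = 126.17 m.
Head difference: h(OW-7) − h(OW-10) = 133.74 − 126.17 = 7.57 m.
Hydraulic gradient: i = |Δh| / L = 7.57 / 215 = 0.0352.
Flow is from higher to lower head: from OW-7 toward OW-10, i.e. toward the west.

i ≈ 0.0352; groundwater flows toward the west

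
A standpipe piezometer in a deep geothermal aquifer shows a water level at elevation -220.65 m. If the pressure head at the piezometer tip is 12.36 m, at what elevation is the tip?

z ≈ -233.01 m

z = h − ψ = -220.65 − 12.36 = -233.01 m.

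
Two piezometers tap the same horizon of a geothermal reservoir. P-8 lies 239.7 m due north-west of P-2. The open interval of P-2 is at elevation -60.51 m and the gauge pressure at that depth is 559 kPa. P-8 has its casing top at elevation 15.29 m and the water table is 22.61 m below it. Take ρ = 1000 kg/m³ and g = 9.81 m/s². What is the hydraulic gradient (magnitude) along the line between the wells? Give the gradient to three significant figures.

i ≈ 0.0158

Pressure head at P-2: ψ = P/(ρg) = 559×1000 / (1000 × 9.81) = 56.98 m.
Total head at P-2: h = z + ψ = -60.51 + 56.98 = -3.53 m.
Total head at P-8: h = 15.29 − 22.61 = -7.32 m.
Head difference: h(P-2) − h(P-8) = -3.53 − (-7.32) = 3.79 m.
Hydraulic gradient: i = |Δh| / L = 3.79 / 239.7 = 0.0158.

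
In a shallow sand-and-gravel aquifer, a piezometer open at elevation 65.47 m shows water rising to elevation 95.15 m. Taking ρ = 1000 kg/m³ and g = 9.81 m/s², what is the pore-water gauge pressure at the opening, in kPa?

P ≈ 291 kPa

Pressure head ψ = h − z = 95.15 − 65.47 = 29.68 m.
P = ρgψ = 1000 × 9.81 × 29.68 = 291161 Pa ≈ 291 kPa.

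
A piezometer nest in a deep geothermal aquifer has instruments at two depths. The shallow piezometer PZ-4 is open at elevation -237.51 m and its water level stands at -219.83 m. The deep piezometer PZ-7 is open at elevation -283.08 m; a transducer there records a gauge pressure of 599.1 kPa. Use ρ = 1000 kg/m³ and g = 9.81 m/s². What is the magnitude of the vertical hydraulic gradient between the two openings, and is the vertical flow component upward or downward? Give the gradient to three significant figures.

Total head at PZ-4: h = -219.83 m (water level in the standpipe).
Pressure head at PZ-7: ψ = P/(ρg) = 599.1×1000 / (1000 × 9.81) = 61.07 m.
Total head at PZ-7: h = z + ψ = -283.08 + 61.07 = -222.01 m.
Δh = h(PZ-4) − h(PZ-7) = -219.83 − (-222.01) = 2.18 m.
Vertical separation Δz = -237.51 − (-283.08) = 45.57 m.
|i_v| = |Δh| / Δz = 2.18 / 45.57 = 0.0478.
Head is higher in the shallow piezometer, so vertical flow is downward (recharge condition).

|i_v| ≈ 0.0478; vertical flow is downward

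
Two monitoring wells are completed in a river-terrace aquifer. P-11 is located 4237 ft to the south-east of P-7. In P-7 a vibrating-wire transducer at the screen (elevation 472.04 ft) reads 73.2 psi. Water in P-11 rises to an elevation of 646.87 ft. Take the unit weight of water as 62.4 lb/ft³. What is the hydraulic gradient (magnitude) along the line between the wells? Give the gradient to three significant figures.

Pressure head at P-7: ψ = 144·P/γ = 144 × 73.2 / 62.4 = 168.92 ft.
Total head at P-7: h = z + ψ = 472.04 + 168.92 = 640.96 ft.
Total head at P-11: h = 646.87 ft (water level in the piezometer is the total head).
Head difference: h(P-7) − h(P-11) = 640.96 − 646.87 = -5.91 ft.
Hydraulic gradient: i = |Δh| / L = 5.91 / 4237 = 0.00139.

i ≈ 0.00139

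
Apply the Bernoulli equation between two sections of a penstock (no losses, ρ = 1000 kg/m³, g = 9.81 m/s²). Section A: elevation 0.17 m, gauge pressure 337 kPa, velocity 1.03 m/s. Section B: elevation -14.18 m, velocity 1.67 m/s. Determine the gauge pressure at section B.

Pressure head at A: ψ₁ = P₁/(ρg) = 337×1000 / (1000 × 9.81) = 34.35 m.
Velocity heads: v₁²/2g = 1.03²/19.62 = 0.054 m; v₂²/2g = 1.67²/19.62 = 0.142 m.
Total head H = z₁ + ψ₁ + v₁²/2g = 0.17 + 34.35 + 0.054 = 34.57 m.
ψ₂ = H − z₂ − v₂²/2g = 34.57 − (-14.18) − 0.142 = 48.61 m.
P₂ = ρgψ₂ = 1000 × 9.81 × 48.61 ≈ 477 kPa.

P₂ ≈ 477 kPa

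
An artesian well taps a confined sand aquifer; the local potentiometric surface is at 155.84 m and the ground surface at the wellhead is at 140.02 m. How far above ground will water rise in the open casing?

Water rises to the potentiometric surface, so the rise above ground = 155.84 − 140.02 = 15.82 m.

≈ 15.82 m above ground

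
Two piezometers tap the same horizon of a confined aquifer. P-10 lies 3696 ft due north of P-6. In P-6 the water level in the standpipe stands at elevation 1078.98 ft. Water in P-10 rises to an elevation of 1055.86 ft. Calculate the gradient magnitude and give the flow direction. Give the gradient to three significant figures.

i ≈ 0.00626; groundwater flows toward the north

Total head at P-6: h = 1078.98 ft (water level in the piezometer is the total head).
Total head at P-10: h = 1055.86 ft (water level in the piezometer is the total head).
Head difference: h(P-6) − h(P-10) = 1078.98 − 1055.86 = 23.12 ft.
Hydraulic gradient: i = |Δh| / L = 23.12 / 3696 = 0.00626.
Flow is from higher to lower head: from P-6 toward P-10, i.e. toward the north.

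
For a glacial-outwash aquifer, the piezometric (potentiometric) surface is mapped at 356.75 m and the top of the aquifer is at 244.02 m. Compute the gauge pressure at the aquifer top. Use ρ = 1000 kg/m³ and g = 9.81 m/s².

P ≈ 1110 kPa

Pressure head at the aquifer top: ψ = h − z = 356.75 − 244.02 = 112.73 m.
P = ρgψ = 1000 × 9.81 × 112.73 = 1105881 Pa ≈ 1110 kPa.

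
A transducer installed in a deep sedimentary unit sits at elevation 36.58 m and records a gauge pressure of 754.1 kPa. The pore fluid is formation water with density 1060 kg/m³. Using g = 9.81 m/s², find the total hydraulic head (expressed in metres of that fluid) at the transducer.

ψ = P/(ρg) = 754.1×1000 / (1060 × 9.81) = 72.52 m.
h = z + ψ = 36.58 + 72.52 = 109.10 m.

h ≈ 109.10 m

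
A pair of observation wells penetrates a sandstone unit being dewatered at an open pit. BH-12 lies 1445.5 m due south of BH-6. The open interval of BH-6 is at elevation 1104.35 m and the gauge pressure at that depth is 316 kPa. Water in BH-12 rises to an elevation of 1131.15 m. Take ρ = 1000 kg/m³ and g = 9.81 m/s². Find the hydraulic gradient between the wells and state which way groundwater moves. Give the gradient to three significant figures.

Pressure head at BH-6: ψ = P/(ρg) = 316×1000 / (1000 × 9.81) = 32.21 m.
Total head at BH-6: h = z + ψ = 1104.35 + 32.21 = 1136.56 m.
Total head at BH-12: h = 1131.15 m (water level in the piezometer is the total head).
Head difference: h(BH-6) − h(BH-12) = 1136.56 − 1131.15 = 5.41 m.
Hydraulic gradient: i = |Δh| / L = 5.41 / 1445.5 = 0.00374.
Flow is from higher to lower head: from BH-6 toward BH-12, i.e. toward the south.

i ≈ 0.00374; groundwater flows toward the south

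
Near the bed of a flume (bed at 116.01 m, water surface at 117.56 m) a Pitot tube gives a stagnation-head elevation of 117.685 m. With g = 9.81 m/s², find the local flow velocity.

v ≈ 1.57 m/s

Near the bed, under hydrostatic conditions, the piezometric head (z + ψ) equals the free-surface elevation, 117.56 m.
Velocity head = total − piezometric = 117.685 − 117.56 = 0.125 m.
v = √(2g·h_v) = √(2 × 9.81 × 0.125) = 1.57 m/s.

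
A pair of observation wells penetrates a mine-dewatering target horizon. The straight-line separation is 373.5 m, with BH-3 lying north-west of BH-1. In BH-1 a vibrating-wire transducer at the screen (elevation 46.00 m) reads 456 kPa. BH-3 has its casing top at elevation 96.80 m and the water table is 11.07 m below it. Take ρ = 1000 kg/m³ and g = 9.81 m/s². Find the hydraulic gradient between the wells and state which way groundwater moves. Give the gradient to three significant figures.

Pressure head at BH-1: ψ = P/(ρg) = 456×1000 / (1000 × 9.81) = 46.48 m.
Total head at BH-1: h = z + ψ = 46.00 + 46.48 = 92.48 m.
Total head at BH-3: h = 96.80 − 11.07 = 85.73 m.
Head difference: h(BH-1) − h(BH-3) = 92.48 − 85.73 = 6.75 m.
Hydraulic gradient: i = |Δh| / L = 6.75 / 373.5 = 0.0181.
Flow is from higher to lower head: from BH-1 toward BH-3, i.e. toward the north-west.

i ≈ 0.0181; groundwater flows toward the north-west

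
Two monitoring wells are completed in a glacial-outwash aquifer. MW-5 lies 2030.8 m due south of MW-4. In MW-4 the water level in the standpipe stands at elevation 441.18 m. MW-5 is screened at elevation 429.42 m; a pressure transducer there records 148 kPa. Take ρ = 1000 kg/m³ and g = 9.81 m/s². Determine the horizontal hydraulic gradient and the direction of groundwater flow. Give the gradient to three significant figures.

i ≈ 0.00164; groundwater flows toward the north

Total head at MW-4: h = 441.18 m (water level in the piezometer is the total head).
Pressure head at MW-5: ψ = P/(ρg) = 148×1000 / (1000 × 9.81) = 15.09 m.
Total head at MW-5: h = z + ψ = 429.42 + 15.09 = 444.51 m.
Head difference: h(MW-4) − h(MW-5) = 441.18 − 444.51 = -3.33 m.
Hydraulic gradient: i = |Δh| / L = 3.33 / 2030.8 = 0.00164.
Flow is from higher to lower head: from MW-5 toward MW-4, i.e. toward the north.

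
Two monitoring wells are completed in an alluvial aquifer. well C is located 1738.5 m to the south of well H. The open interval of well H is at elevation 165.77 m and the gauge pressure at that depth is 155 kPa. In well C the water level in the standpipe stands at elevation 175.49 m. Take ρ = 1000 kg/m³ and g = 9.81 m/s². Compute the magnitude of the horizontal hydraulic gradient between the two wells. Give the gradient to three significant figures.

Pressure head at well H: ψ = P/(ρg) = 155×1000 / (1000 × 9.81) = 15.80 m.
Total head at well H: h = z + ψ = 165.77 + 15.80 = 181.57 m.
Total head at well C: h = 175.49 m (water level in the piezometer is the total head).
Head difference: h(well H) − h(well C) = 181.57 − 175.49 = 6.08 m.
Hydraulic gradient: i = |Δh| / L = 6.08 / 1738.5 = 0.00350.

i ≈ 0.00350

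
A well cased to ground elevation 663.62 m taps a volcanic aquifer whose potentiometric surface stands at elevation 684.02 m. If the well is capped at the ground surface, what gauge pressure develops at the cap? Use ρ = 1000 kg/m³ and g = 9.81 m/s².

P ≈ 200 kPa

Head above the cap: Δh = 684.02 − 663.62 = 20.40 m.
P = ρgΔh = 1000 × 9.81 × 20.40 = 200124 Pa ≈ 200 kPa.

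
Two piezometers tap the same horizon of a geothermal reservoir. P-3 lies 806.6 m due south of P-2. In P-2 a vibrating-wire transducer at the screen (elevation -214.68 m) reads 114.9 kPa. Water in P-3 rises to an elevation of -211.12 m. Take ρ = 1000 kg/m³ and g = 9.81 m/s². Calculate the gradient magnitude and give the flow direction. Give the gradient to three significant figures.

i ≈ 0.0101; groundwater flows toward the south

Pressure head at P-2: ψ = P/(ρg) = 114.9×1000 / (1000 × 9.81) = 11.71 m.
Total head at P-2: h = z + ψ = -214.68 + 11.71 = -202.97 m.
Total head at P-3: h = -211.12 m (water level in the piezometer is the total head).
Head difference: h(P-2) − h(P-3) = -202.97 − (-211.12) = 8.15 m.
Hydraulic gradient: i = |Δh| / L = 8.15 / 806.6 = 0.0101.
Flow is from higher to lower head: from P-2 toward P-3, i.e. toward the south.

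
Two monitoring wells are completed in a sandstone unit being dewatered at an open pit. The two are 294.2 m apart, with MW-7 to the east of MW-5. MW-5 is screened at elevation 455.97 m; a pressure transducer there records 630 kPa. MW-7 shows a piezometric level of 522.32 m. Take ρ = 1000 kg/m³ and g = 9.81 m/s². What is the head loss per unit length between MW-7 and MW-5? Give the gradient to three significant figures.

i ≈ 0.00724 m/m

Pressure head at MW-5: ψ = P/(ρg) = 630×1000 / (1000 × 9.81) = 64.22 m.
Total head at MW-5: h = z + ψ = 455.97 + 64.22 = 520.19 m.
Total head at MW-7: h = 522.32 m (water level in the piezometer is the total head).
Head difference: h(MW-5) − h(MW-7) = 520.19 − 522.32 = -2.13 m.
Hydraulic gradient: i = |Δh| / L = 2.13 / 294.2 = 0.00724.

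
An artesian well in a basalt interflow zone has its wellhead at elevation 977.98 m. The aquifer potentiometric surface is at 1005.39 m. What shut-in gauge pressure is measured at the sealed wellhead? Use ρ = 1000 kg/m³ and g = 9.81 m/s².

Head above the cap: Δh = 1005.39 − 977.98 = 27.41 m.
P = ρgΔh = 1000 × 9.81 × 27.41 = 268892 Pa ≈ 269 kPa.

P ≈ 269 kPa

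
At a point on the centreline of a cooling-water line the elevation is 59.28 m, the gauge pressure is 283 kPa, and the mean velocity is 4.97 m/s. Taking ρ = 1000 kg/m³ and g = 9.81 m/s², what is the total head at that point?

h ≈ 89.39 m

Pressure head ψ = P/(ρg) = 283×1000 / (1000 × 9.81) = 28.85 m.
Velocity head = v²/(2g) = 4.97² / (2 × 9.81) = 1.259 m.
h = z + ψ + v²/(2g) = 59.28 + 28.85 + 1.259 = 89.39 m.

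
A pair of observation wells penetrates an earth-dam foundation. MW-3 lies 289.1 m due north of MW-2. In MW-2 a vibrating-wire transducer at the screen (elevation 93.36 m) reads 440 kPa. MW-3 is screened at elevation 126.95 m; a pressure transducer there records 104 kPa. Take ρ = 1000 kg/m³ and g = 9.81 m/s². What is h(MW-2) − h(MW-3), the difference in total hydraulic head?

Pressure head at MW-2: ψ = P/(ρg) = 440×1000 / (1000 × 9.81) = 44.85 m.
Total head at MW-2: h = z + ψ = 93.36 + 44.85 = 138.21 m.
Pressure head at MW-3: ψ = P/(ρg) = 104×1000 / (1000 × 9.81) = 10.60 m.
Total head at MW-3: h = z + ψ = 126.95 + 10.60 = 137.55 m.
Head difference: h(MW-2) − h(MW-3) = 138.21 − 137.55 = 0.66 m.

Δh ≈ 0.66 m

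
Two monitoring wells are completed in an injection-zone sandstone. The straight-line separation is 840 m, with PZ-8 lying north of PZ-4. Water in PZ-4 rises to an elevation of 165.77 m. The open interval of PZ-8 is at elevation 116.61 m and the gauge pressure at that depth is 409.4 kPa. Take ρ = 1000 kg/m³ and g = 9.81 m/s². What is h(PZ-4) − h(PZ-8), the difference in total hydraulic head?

Δh ≈ 7.43 m

Total head at PZ-4: h = 165.77 m (water level in the piezometer is the total head).
Pressure head at PZ-8: ψ = P/(ρg) = 409.4×1000 / (1000 × 9.81) = 41.73 m.
Total head at PZ-8: h = z + ψ = 116.61 + 41.73 = 158.34 m.
Head difference: h(PZ-4) − h(PZ-8) = 165.77 − 158.34 = 7.43 m.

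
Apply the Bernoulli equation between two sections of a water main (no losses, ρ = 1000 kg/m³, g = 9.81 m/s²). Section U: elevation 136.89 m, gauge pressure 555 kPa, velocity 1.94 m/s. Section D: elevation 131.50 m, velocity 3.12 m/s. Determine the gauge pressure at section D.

Pressure head at U: ψ₁ = P₁/(ρg) = 555×1000 / (1000 × 9.81) = 56.57 m.
Velocity heads: v₁²/2g = 1.94²/19.62 = 0.192 m; v₂²/2g = 3.12²/19.62 = 0.496 m.
Total head H = z₁ + ψ₁ + v₁²/2g = 136.89 + 56.57 + 0.192 = 193.65 m.
ψ₂ = H − z₂ − v₂²/2g = 193.65 − 131.50 − 0.496 = 61.65 m.
P₂ = ρgψ₂ = 1000 × 9.81 × 61.65 ≈ 605 kPa.

P₂ ≈ 605 kPa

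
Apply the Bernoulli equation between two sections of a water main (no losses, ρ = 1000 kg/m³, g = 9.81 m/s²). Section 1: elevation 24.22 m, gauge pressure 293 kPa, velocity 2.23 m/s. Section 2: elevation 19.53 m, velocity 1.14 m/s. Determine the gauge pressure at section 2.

Pressure head at 1: ψ₁ = P₁/(ρg) = 293×1000 / (1000 × 9.81) = 29.87 m.
Velocity heads: v₁²/2g = 2.23²/19.62 = 0.253 m; v₂²/2g = 1.14²/19.62 = 0.066 m.
Total head H = z₁ + ψ₁ + v₁²/2g = 24.22 + 29.87 + 0.253 = 54.34 m.
ψ₂ = H − z₂ − v₂²/2g = 54.34 − 19.53 − 0.066 = 34.74 m.
P₂ = ρgψ₂ = 1000 × 9.81 × 34.74 ≈ 341 kPa.

P₂ ≈ 341 kPa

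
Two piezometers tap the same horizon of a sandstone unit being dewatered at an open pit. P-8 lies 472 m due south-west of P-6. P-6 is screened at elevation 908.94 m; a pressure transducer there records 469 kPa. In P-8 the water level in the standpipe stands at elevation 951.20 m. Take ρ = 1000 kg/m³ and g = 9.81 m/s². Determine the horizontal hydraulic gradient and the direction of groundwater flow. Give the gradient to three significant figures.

i ≈ 0.0118; groundwater flows toward the south-west

Pressure head at P-6: ψ = P/(ρg) = 469×1000 / (1000 × 9.81) = 47.81 m.
Total head at P-6: h = z + ψ = 908.94 + 47.81 = 956.75 m.
Total head at P-8: h = 951.20 m (water level in the piezometer is the total head).
Head difference: h(P-6) − h(P-8) = 956.75 − 951.20 = 5.55 m.
Hydraulic gradient: i = |Δh| / L = 5.55 / 472 = 0.0118.
Flow is from higher to lower head: from P-6 toward P-8, i.e. toward the south-west.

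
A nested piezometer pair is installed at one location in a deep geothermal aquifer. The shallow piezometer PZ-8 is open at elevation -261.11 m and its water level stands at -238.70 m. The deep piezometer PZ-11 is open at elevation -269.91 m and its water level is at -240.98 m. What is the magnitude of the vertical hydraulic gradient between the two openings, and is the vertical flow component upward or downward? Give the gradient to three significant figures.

Total head at PZ-8: h = -238.70 m (water level in the standpipe).
Total head at PZ-11: h = -240.98 m.
Δh = h(PZ-8) − h(PZ-11) = -238.70 − (-240.98) = 2.28 m.
Vertical separation Δz = -261.11 − (-269.91) = 8.80 m.
|i_v| = |Δh| / Δz = 2.28 / 8.80 = 0.259.
Head is higher in the shallow piezometer, so vertical flow is downward (recharge condition).

|i_v| ≈ 0.259; vertical flow is downward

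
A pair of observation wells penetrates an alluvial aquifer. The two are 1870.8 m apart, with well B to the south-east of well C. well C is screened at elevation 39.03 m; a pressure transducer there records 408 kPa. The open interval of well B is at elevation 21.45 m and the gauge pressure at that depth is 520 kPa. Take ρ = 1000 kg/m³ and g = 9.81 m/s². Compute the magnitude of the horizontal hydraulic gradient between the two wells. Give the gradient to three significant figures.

Pressure head at well C: ψ = P/(ρg) = 408×1000 / (1000 × 9.81) = 41.59 m.
Total head at well C: h = z + ψ = 39.03 + 41.59 = 80.62 m.
Pressure head at well B: ψ = P/(ρg) = 520×1000 / (1000 × 9.81) = 53.01 m.
Total head at well B: h = z + ψ = 21.45 + 53.01 = 74.46 m.
Head difference: h(well C) − h(well B) = 80.62 − 74.46 = 6.16 m.
Hydraulic gradient: i = |Δh| / L = 6.16 / 1870.8 = 0.00329.

i ≈ 0.00329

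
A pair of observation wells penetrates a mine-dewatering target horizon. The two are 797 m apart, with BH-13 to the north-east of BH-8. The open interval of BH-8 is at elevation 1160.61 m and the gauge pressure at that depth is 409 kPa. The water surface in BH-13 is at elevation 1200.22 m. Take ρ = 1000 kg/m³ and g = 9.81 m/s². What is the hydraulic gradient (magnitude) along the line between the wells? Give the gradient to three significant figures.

i ≈ 0.00261

Pressure head at BH-8: ψ = P/(ρg) = 409×1000 / (1000 × 9.81) = 41.69 m.
Total head at BH-8: h = z + ψ = 1160.61 + 41.69 = 1202.30 m.
Total head at BH-13: h = 1200.22 m (water level in the piezometer is the total head).
Head difference: h(BH-8) − h(BH-13) = 1202.30 − 1200.22 = 2.08 m.
Hydraulic gradient: i = |Δh| / L = 2.08 / 797 = 0.00261.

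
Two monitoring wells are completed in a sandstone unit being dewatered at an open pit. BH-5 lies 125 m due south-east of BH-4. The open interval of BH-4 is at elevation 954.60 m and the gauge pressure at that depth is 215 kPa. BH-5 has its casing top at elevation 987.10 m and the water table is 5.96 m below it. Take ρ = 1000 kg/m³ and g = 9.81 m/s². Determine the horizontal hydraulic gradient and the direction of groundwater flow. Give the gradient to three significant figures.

Pressure head at BH-4: ψ = P/(ρg) = 215×1000 / (1000 × 9.81) = 21.92 m.
Total head at BH-4: h = z + ψ = 954.60 + 21.92 = 976.52 m.
Total head at BH-5: h = 987.10 − 5.96 = 981.14 m.
Head difference: h(BH-4) − h(BH-5) = 976.52 − 981.14 = -4.62 m.
Hydraulic gradient: i = |Δh| / L = 4.62 / 125 = 0.0370.
Flow is from higher to lower head: from BH-5 toward BH-4, i.e. toward the north-west.

i ≈ 0.0370; groundwater flows toward the north-west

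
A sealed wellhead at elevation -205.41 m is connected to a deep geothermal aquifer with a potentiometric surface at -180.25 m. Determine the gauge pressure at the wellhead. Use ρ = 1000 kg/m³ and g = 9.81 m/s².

Head above the cap: Δh = -180.25 − (-205.41) = 25.16 m.
P = ρgΔh = 1000 × 9.81 × 25.16 = 246820 Pa ≈ 247 kPa.

P ≈ 247 kPa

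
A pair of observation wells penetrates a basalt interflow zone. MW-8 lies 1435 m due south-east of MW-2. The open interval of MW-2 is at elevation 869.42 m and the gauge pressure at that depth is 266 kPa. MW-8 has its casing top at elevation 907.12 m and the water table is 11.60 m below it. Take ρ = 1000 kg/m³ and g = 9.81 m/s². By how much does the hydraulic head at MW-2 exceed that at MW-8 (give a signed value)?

Δh ≈ 1.02 m

Pressure head at MW-2: ψ = P/(ρg) = 266×1000 / (1000 × 9.81) = 27.12 m.
Total head at MW-2: h = z + ψ = 869.42 + 27.12 = 896.54 m.
Total head at MW-8: h = 907.12 − 11.60 = 895.52 m.
Head difference: h(MW-2) − h(MW-8) = 896.54 − 895.52 = 1.02 m.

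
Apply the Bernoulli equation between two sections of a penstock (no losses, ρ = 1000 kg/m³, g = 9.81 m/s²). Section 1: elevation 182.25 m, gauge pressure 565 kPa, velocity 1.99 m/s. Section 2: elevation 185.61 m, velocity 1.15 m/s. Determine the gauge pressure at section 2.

P₂ ≈ 533 kPa

Pressure head at 1: ψ₁ = P₁/(ρg) = 565×1000 / (1000 × 9.81) = 57.59 m.
Velocity heads: v₁²/2g = 1.99²/19.62 = 0.202 m; v₂²/2g = 1.15²/19.62 = 0.067 m.
Total head H = z₁ + ψ₁ + v₁²/2g = 182.25 + 57.59 + 0.202 = 240.04 m.
ψ₂ = H − z₂ − v₂²/2g = 240.04 − 185.61 − 0.067 = 54.36 m.
P₂ = ρgψ₂ = 1000 × 9.81 × 54.36 ≈ 533 kPa.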